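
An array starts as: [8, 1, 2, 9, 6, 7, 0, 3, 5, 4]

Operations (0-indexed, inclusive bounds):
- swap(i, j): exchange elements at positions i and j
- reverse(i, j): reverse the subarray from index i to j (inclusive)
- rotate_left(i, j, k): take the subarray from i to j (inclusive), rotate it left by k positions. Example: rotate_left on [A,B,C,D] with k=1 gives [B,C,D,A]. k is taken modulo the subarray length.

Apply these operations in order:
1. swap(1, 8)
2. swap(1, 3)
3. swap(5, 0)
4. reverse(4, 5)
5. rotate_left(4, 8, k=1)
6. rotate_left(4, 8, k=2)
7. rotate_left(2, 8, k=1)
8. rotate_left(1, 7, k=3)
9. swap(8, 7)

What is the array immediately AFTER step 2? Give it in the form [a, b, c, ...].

Answer: [8, 9, 2, 5, 6, 7, 0, 3, 1, 4]

Derivation:
After 1 (swap(1, 8)): [8, 5, 2, 9, 6, 7, 0, 3, 1, 4]
After 2 (swap(1, 3)): [8, 9, 2, 5, 6, 7, 0, 3, 1, 4]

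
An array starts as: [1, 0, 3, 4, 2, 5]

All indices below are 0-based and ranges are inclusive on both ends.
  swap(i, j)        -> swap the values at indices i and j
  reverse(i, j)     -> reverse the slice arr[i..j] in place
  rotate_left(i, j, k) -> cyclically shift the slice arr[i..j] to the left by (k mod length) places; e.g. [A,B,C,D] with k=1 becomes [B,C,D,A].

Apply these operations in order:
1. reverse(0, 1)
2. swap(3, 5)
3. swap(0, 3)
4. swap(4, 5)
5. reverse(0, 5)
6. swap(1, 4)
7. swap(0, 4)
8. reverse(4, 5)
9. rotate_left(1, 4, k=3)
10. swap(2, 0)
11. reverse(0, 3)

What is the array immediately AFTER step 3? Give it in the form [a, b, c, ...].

Answer: [5, 1, 3, 0, 2, 4]

Derivation:
After 1 (reverse(0, 1)): [0, 1, 3, 4, 2, 5]
After 2 (swap(3, 5)): [0, 1, 3, 5, 2, 4]
After 3 (swap(0, 3)): [5, 1, 3, 0, 2, 4]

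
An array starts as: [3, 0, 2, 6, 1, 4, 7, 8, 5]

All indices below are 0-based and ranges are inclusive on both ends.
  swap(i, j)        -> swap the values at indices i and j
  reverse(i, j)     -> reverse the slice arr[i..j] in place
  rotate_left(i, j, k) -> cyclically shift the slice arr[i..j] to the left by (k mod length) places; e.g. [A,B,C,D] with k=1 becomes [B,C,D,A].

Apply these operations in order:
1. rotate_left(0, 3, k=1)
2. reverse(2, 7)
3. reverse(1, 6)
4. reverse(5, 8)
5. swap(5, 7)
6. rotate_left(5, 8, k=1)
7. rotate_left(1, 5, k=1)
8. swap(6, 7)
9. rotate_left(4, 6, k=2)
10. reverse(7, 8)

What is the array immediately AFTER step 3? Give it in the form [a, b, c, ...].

After 1 (rotate_left(0, 3, k=1)): [0, 2, 6, 3, 1, 4, 7, 8, 5]
After 2 (reverse(2, 7)): [0, 2, 8, 7, 4, 1, 3, 6, 5]
After 3 (reverse(1, 6)): [0, 3, 1, 4, 7, 8, 2, 6, 5]

Answer: [0, 3, 1, 4, 7, 8, 2, 6, 5]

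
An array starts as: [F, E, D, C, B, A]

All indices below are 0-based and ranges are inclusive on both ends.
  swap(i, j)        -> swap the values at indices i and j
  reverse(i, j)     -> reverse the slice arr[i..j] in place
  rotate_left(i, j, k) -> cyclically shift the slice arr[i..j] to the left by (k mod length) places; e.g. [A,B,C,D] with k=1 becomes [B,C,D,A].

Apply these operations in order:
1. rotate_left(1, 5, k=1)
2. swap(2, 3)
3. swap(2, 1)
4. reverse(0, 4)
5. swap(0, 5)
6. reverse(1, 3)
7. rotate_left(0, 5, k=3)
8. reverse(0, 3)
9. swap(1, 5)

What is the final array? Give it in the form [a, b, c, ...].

Answer: [E, D, F, C, B, A]

Derivation:
After 1 (rotate_left(1, 5, k=1)): [F, D, C, B, A, E]
After 2 (swap(2, 3)): [F, D, B, C, A, E]
After 3 (swap(2, 1)): [F, B, D, C, A, E]
After 4 (reverse(0, 4)): [A, C, D, B, F, E]
After 5 (swap(0, 5)): [E, C, D, B, F, A]
After 6 (reverse(1, 3)): [E, B, D, C, F, A]
After 7 (rotate_left(0, 5, k=3)): [C, F, A, E, B, D]
After 8 (reverse(0, 3)): [E, A, F, C, B, D]
After 9 (swap(1, 5)): [E, D, F, C, B, A]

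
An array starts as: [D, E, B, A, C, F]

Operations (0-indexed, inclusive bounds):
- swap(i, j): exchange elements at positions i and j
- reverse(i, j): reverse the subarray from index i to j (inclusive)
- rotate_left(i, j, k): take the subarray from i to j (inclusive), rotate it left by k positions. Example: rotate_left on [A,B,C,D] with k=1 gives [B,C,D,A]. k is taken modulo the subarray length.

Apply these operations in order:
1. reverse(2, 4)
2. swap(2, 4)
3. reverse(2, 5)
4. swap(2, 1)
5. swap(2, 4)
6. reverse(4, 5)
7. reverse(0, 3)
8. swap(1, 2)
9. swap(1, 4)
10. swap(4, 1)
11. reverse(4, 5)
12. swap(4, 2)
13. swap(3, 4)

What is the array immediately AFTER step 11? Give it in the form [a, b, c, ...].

Answer: [C, F, A, D, E, B]

Derivation:
After 1 (reverse(2, 4)): [D, E, C, A, B, F]
After 2 (swap(2, 4)): [D, E, B, A, C, F]
After 3 (reverse(2, 5)): [D, E, F, C, A, B]
After 4 (swap(2, 1)): [D, F, E, C, A, B]
After 5 (swap(2, 4)): [D, F, A, C, E, B]
After 6 (reverse(4, 5)): [D, F, A, C, B, E]
After 7 (reverse(0, 3)): [C, A, F, D, B, E]
After 8 (swap(1, 2)): [C, F, A, D, B, E]
After 9 (swap(1, 4)): [C, B, A, D, F, E]
After 10 (swap(4, 1)): [C, F, A, D, B, E]
After 11 (reverse(4, 5)): [C, F, A, D, E, B]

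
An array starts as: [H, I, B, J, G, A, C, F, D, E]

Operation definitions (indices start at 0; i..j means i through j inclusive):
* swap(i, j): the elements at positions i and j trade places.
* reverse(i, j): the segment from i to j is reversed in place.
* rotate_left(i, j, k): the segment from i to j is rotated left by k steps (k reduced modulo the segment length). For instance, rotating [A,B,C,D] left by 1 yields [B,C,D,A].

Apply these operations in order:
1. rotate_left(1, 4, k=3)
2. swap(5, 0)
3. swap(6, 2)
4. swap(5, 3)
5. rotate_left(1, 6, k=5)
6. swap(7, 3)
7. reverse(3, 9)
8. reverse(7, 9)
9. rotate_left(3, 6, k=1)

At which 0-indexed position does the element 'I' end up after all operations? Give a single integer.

After 1 (rotate_left(1, 4, k=3)): [H, G, I, B, J, A, C, F, D, E]
After 2 (swap(5, 0)): [A, G, I, B, J, H, C, F, D, E]
After 3 (swap(6, 2)): [A, G, C, B, J, H, I, F, D, E]
After 4 (swap(5, 3)): [A, G, C, H, J, B, I, F, D, E]
After 5 (rotate_left(1, 6, k=5)): [A, I, G, C, H, J, B, F, D, E]
After 6 (swap(7, 3)): [A, I, G, F, H, J, B, C, D, E]
After 7 (reverse(3, 9)): [A, I, G, E, D, C, B, J, H, F]
After 8 (reverse(7, 9)): [A, I, G, E, D, C, B, F, H, J]
After 9 (rotate_left(3, 6, k=1)): [A, I, G, D, C, B, E, F, H, J]

Answer: 1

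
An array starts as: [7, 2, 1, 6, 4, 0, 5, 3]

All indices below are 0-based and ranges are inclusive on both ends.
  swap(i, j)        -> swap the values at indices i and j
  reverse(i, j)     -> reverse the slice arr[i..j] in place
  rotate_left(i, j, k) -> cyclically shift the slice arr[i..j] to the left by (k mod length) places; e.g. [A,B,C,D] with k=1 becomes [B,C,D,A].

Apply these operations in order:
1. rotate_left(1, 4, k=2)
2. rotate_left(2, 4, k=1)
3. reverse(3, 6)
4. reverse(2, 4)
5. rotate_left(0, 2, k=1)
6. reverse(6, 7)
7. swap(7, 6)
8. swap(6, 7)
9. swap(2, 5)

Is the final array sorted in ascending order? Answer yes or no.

After 1 (rotate_left(1, 4, k=2)): [7, 6, 4, 2, 1, 0, 5, 3]
After 2 (rotate_left(2, 4, k=1)): [7, 6, 2, 1, 4, 0, 5, 3]
After 3 (reverse(3, 6)): [7, 6, 2, 5, 0, 4, 1, 3]
After 4 (reverse(2, 4)): [7, 6, 0, 5, 2, 4, 1, 3]
After 5 (rotate_left(0, 2, k=1)): [6, 0, 7, 5, 2, 4, 1, 3]
After 6 (reverse(6, 7)): [6, 0, 7, 5, 2, 4, 3, 1]
After 7 (swap(7, 6)): [6, 0, 7, 5, 2, 4, 1, 3]
After 8 (swap(6, 7)): [6, 0, 7, 5, 2, 4, 3, 1]
After 9 (swap(2, 5)): [6, 0, 4, 5, 2, 7, 3, 1]

Answer: no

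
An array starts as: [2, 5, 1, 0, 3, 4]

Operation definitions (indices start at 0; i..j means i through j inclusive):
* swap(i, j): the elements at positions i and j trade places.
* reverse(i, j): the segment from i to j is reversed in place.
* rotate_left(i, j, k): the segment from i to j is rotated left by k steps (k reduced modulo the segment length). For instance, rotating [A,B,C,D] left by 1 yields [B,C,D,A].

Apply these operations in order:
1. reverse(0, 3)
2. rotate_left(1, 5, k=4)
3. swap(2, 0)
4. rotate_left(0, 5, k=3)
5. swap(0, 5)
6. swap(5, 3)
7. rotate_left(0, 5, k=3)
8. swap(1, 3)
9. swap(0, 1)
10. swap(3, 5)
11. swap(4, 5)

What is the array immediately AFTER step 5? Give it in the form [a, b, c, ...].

Answer: [0, 2, 3, 1, 4, 5]

Derivation:
After 1 (reverse(0, 3)): [0, 1, 5, 2, 3, 4]
After 2 (rotate_left(1, 5, k=4)): [0, 4, 1, 5, 2, 3]
After 3 (swap(2, 0)): [1, 4, 0, 5, 2, 3]
After 4 (rotate_left(0, 5, k=3)): [5, 2, 3, 1, 4, 0]
After 5 (swap(0, 5)): [0, 2, 3, 1, 4, 5]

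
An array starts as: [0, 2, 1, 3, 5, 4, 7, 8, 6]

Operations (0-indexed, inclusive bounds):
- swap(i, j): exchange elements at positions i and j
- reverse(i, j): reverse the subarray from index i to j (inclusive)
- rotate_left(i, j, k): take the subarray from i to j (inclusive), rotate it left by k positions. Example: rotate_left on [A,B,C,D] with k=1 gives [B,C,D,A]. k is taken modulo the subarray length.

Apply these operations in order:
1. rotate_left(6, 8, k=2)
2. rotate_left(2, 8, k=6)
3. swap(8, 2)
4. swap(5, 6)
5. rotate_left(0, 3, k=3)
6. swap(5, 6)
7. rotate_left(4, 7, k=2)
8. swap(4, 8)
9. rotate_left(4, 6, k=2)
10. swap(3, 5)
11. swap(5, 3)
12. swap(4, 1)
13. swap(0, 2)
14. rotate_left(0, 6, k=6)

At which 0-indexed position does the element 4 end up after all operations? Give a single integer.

Answer: 8

Derivation:
After 1 (rotate_left(6, 8, k=2)): [0, 2, 1, 3, 5, 4, 6, 7, 8]
After 2 (rotate_left(2, 8, k=6)): [0, 2, 8, 1, 3, 5, 4, 6, 7]
After 3 (swap(8, 2)): [0, 2, 7, 1, 3, 5, 4, 6, 8]
After 4 (swap(5, 6)): [0, 2, 7, 1, 3, 4, 5, 6, 8]
After 5 (rotate_left(0, 3, k=3)): [1, 0, 2, 7, 3, 4, 5, 6, 8]
After 6 (swap(5, 6)): [1, 0, 2, 7, 3, 5, 4, 6, 8]
After 7 (rotate_left(4, 7, k=2)): [1, 0, 2, 7, 4, 6, 3, 5, 8]
After 8 (swap(4, 8)): [1, 0, 2, 7, 8, 6, 3, 5, 4]
After 9 (rotate_left(4, 6, k=2)): [1, 0, 2, 7, 3, 8, 6, 5, 4]
After 10 (swap(3, 5)): [1, 0, 2, 8, 3, 7, 6, 5, 4]
After 11 (swap(5, 3)): [1, 0, 2, 7, 3, 8, 6, 5, 4]
After 12 (swap(4, 1)): [1, 3, 2, 7, 0, 8, 6, 5, 4]
After 13 (swap(0, 2)): [2, 3, 1, 7, 0, 8, 6, 5, 4]
After 14 (rotate_left(0, 6, k=6)): [6, 2, 3, 1, 7, 0, 8, 5, 4]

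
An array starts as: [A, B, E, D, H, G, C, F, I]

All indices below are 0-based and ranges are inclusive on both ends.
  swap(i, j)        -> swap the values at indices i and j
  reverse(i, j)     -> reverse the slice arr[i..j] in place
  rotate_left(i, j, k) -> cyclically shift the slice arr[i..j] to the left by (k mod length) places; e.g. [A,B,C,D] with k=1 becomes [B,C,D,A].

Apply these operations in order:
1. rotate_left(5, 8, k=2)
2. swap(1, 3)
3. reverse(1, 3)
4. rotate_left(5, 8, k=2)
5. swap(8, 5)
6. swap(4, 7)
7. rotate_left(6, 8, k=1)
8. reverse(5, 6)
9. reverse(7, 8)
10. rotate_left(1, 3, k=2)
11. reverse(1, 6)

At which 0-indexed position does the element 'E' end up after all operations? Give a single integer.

Answer: 4

Derivation:
After 1 (rotate_left(5, 8, k=2)): [A, B, E, D, H, F, I, G, C]
After 2 (swap(1, 3)): [A, D, E, B, H, F, I, G, C]
After 3 (reverse(1, 3)): [A, B, E, D, H, F, I, G, C]
After 4 (rotate_left(5, 8, k=2)): [A, B, E, D, H, G, C, F, I]
After 5 (swap(8, 5)): [A, B, E, D, H, I, C, F, G]
After 6 (swap(4, 7)): [A, B, E, D, F, I, C, H, G]
After 7 (rotate_left(6, 8, k=1)): [A, B, E, D, F, I, H, G, C]
After 8 (reverse(5, 6)): [A, B, E, D, F, H, I, G, C]
After 9 (reverse(7, 8)): [A, B, E, D, F, H, I, C, G]
After 10 (rotate_left(1, 3, k=2)): [A, D, B, E, F, H, I, C, G]
After 11 (reverse(1, 6)): [A, I, H, F, E, B, D, C, G]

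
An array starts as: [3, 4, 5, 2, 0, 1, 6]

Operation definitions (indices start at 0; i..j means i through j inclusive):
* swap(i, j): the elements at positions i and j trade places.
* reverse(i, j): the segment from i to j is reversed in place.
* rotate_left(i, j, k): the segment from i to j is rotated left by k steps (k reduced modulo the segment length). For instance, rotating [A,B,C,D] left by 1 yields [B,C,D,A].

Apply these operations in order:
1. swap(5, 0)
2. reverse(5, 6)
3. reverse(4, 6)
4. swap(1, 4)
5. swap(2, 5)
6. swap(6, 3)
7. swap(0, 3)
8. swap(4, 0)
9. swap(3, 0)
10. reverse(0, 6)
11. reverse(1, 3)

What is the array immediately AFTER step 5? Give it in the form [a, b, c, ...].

Answer: [1, 3, 6, 2, 4, 5, 0]

Derivation:
After 1 (swap(5, 0)): [1, 4, 5, 2, 0, 3, 6]
After 2 (reverse(5, 6)): [1, 4, 5, 2, 0, 6, 3]
After 3 (reverse(4, 6)): [1, 4, 5, 2, 3, 6, 0]
After 4 (swap(1, 4)): [1, 3, 5, 2, 4, 6, 0]
After 5 (swap(2, 5)): [1, 3, 6, 2, 4, 5, 0]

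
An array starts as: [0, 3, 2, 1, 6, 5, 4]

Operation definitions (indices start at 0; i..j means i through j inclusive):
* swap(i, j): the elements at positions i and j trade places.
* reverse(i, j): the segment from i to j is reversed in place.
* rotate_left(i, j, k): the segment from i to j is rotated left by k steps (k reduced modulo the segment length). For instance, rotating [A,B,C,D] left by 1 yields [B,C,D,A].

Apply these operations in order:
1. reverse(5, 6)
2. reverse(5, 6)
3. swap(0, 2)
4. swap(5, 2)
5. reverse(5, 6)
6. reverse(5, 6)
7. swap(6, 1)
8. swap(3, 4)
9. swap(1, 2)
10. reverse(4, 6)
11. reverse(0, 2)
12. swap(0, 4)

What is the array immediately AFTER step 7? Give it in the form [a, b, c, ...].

Answer: [2, 4, 5, 1, 6, 0, 3]

Derivation:
After 1 (reverse(5, 6)): [0, 3, 2, 1, 6, 4, 5]
After 2 (reverse(5, 6)): [0, 3, 2, 1, 6, 5, 4]
After 3 (swap(0, 2)): [2, 3, 0, 1, 6, 5, 4]
After 4 (swap(5, 2)): [2, 3, 5, 1, 6, 0, 4]
After 5 (reverse(5, 6)): [2, 3, 5, 1, 6, 4, 0]
After 6 (reverse(5, 6)): [2, 3, 5, 1, 6, 0, 4]
After 7 (swap(6, 1)): [2, 4, 5, 1, 6, 0, 3]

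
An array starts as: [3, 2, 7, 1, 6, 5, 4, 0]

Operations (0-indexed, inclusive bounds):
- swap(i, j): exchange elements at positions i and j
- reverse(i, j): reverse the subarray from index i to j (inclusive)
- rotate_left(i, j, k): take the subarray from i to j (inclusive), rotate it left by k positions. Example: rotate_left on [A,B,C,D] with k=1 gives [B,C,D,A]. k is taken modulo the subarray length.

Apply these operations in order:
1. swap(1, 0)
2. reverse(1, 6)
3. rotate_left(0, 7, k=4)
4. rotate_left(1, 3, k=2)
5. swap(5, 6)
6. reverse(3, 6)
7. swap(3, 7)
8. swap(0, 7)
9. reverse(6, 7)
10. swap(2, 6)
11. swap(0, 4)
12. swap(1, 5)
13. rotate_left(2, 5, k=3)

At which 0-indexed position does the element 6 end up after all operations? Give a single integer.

After 1 (swap(1, 0)): [2, 3, 7, 1, 6, 5, 4, 0]
After 2 (reverse(1, 6)): [2, 4, 5, 6, 1, 7, 3, 0]
After 3 (rotate_left(0, 7, k=4)): [1, 7, 3, 0, 2, 4, 5, 6]
After 4 (rotate_left(1, 3, k=2)): [1, 0, 7, 3, 2, 4, 5, 6]
After 5 (swap(5, 6)): [1, 0, 7, 3, 2, 5, 4, 6]
After 6 (reverse(3, 6)): [1, 0, 7, 4, 5, 2, 3, 6]
After 7 (swap(3, 7)): [1, 0, 7, 6, 5, 2, 3, 4]
After 8 (swap(0, 7)): [4, 0, 7, 6, 5, 2, 3, 1]
After 9 (reverse(6, 7)): [4, 0, 7, 6, 5, 2, 1, 3]
After 10 (swap(2, 6)): [4, 0, 1, 6, 5, 2, 7, 3]
After 11 (swap(0, 4)): [5, 0, 1, 6, 4, 2, 7, 3]
After 12 (swap(1, 5)): [5, 2, 1, 6, 4, 0, 7, 3]
After 13 (rotate_left(2, 5, k=3)): [5, 2, 0, 1, 6, 4, 7, 3]

Answer: 4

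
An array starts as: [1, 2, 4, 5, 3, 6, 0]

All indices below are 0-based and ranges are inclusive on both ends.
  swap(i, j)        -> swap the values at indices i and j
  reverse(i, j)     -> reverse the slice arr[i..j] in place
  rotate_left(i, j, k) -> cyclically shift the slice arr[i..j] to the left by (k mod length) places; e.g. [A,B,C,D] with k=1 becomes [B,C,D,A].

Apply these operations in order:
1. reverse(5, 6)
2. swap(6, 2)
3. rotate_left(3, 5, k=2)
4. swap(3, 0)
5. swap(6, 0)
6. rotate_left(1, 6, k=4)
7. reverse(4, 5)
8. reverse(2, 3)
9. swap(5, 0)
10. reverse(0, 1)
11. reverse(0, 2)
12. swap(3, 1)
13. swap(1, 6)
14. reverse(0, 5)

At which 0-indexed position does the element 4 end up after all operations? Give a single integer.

After 1 (reverse(5, 6)): [1, 2, 4, 5, 3, 0, 6]
After 2 (swap(6, 2)): [1, 2, 6, 5, 3, 0, 4]
After 3 (rotate_left(3, 5, k=2)): [1, 2, 6, 0, 5, 3, 4]
After 4 (swap(3, 0)): [0, 2, 6, 1, 5, 3, 4]
After 5 (swap(6, 0)): [4, 2, 6, 1, 5, 3, 0]
After 6 (rotate_left(1, 6, k=4)): [4, 3, 0, 2, 6, 1, 5]
After 7 (reverse(4, 5)): [4, 3, 0, 2, 1, 6, 5]
After 8 (reverse(2, 3)): [4, 3, 2, 0, 1, 6, 5]
After 9 (swap(5, 0)): [6, 3, 2, 0, 1, 4, 5]
After 10 (reverse(0, 1)): [3, 6, 2, 0, 1, 4, 5]
After 11 (reverse(0, 2)): [2, 6, 3, 0, 1, 4, 5]
After 12 (swap(3, 1)): [2, 0, 3, 6, 1, 4, 5]
After 13 (swap(1, 6)): [2, 5, 3, 6, 1, 4, 0]
After 14 (reverse(0, 5)): [4, 1, 6, 3, 5, 2, 0]

Answer: 0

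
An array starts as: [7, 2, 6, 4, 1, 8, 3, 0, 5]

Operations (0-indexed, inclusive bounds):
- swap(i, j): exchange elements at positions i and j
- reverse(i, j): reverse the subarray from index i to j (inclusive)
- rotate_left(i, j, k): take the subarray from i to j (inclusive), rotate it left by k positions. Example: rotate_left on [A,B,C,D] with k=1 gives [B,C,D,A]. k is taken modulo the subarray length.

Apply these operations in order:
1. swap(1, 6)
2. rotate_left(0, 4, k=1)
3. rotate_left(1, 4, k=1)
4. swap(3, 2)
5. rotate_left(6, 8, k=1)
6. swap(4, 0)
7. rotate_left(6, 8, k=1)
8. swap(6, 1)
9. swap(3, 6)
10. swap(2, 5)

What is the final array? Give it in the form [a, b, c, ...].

Answer: [6, 5, 8, 4, 3, 7, 1, 2, 0]

Derivation:
After 1 (swap(1, 6)): [7, 3, 6, 4, 1, 8, 2, 0, 5]
After 2 (rotate_left(0, 4, k=1)): [3, 6, 4, 1, 7, 8, 2, 0, 5]
After 3 (rotate_left(1, 4, k=1)): [3, 4, 1, 7, 6, 8, 2, 0, 5]
After 4 (swap(3, 2)): [3, 4, 7, 1, 6, 8, 2, 0, 5]
After 5 (rotate_left(6, 8, k=1)): [3, 4, 7, 1, 6, 8, 0, 5, 2]
After 6 (swap(4, 0)): [6, 4, 7, 1, 3, 8, 0, 5, 2]
After 7 (rotate_left(6, 8, k=1)): [6, 4, 7, 1, 3, 8, 5, 2, 0]
After 8 (swap(6, 1)): [6, 5, 7, 1, 3, 8, 4, 2, 0]
After 9 (swap(3, 6)): [6, 5, 7, 4, 3, 8, 1, 2, 0]
After 10 (swap(2, 5)): [6, 5, 8, 4, 3, 7, 1, 2, 0]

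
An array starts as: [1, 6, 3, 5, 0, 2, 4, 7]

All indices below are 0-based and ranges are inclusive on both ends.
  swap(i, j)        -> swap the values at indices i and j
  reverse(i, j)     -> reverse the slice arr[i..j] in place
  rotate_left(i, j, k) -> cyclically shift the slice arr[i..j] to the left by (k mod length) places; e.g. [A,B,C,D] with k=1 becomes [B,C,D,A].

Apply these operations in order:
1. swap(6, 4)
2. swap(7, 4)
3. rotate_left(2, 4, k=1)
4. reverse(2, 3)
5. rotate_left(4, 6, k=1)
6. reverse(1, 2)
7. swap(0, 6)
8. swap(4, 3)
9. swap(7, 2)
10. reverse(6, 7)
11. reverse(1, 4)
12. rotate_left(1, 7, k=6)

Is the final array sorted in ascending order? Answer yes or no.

After 1 (swap(6, 4)): [1, 6, 3, 5, 4, 2, 0, 7]
After 2 (swap(7, 4)): [1, 6, 3, 5, 7, 2, 0, 4]
After 3 (rotate_left(2, 4, k=1)): [1, 6, 5, 7, 3, 2, 0, 4]
After 4 (reverse(2, 3)): [1, 6, 7, 5, 3, 2, 0, 4]
After 5 (rotate_left(4, 6, k=1)): [1, 6, 7, 5, 2, 0, 3, 4]
After 6 (reverse(1, 2)): [1, 7, 6, 5, 2, 0, 3, 4]
After 7 (swap(0, 6)): [3, 7, 6, 5, 2, 0, 1, 4]
After 8 (swap(4, 3)): [3, 7, 6, 2, 5, 0, 1, 4]
After 9 (swap(7, 2)): [3, 7, 4, 2, 5, 0, 1, 6]
After 10 (reverse(6, 7)): [3, 7, 4, 2, 5, 0, 6, 1]
After 11 (reverse(1, 4)): [3, 5, 2, 4, 7, 0, 6, 1]
After 12 (rotate_left(1, 7, k=6)): [3, 1, 5, 2, 4, 7, 0, 6]

Answer: no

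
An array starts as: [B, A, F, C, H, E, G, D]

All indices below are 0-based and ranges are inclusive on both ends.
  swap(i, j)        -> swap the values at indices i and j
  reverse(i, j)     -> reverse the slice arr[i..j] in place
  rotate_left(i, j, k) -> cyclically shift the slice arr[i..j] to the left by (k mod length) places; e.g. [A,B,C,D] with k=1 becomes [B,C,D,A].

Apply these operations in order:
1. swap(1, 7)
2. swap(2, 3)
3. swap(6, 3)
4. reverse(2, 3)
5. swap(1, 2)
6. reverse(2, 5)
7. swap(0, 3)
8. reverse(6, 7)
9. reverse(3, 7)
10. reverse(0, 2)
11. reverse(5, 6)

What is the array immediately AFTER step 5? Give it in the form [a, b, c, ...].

After 1 (swap(1, 7)): [B, D, F, C, H, E, G, A]
After 2 (swap(2, 3)): [B, D, C, F, H, E, G, A]
After 3 (swap(6, 3)): [B, D, C, G, H, E, F, A]
After 4 (reverse(2, 3)): [B, D, G, C, H, E, F, A]
After 5 (swap(1, 2)): [B, G, D, C, H, E, F, A]

Answer: [B, G, D, C, H, E, F, A]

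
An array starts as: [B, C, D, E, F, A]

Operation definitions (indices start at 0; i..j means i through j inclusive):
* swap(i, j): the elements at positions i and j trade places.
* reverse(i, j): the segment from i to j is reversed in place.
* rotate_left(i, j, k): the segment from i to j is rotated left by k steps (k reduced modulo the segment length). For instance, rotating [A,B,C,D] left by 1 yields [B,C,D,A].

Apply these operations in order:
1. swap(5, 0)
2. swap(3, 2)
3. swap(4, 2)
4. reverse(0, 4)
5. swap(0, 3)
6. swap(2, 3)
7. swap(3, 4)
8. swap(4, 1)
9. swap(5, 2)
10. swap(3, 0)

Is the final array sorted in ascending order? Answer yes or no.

After 1 (swap(5, 0)): [A, C, D, E, F, B]
After 2 (swap(3, 2)): [A, C, E, D, F, B]
After 3 (swap(4, 2)): [A, C, F, D, E, B]
After 4 (reverse(0, 4)): [E, D, F, C, A, B]
After 5 (swap(0, 3)): [C, D, F, E, A, B]
After 6 (swap(2, 3)): [C, D, E, F, A, B]
After 7 (swap(3, 4)): [C, D, E, A, F, B]
After 8 (swap(4, 1)): [C, F, E, A, D, B]
After 9 (swap(5, 2)): [C, F, B, A, D, E]
After 10 (swap(3, 0)): [A, F, B, C, D, E]

Answer: no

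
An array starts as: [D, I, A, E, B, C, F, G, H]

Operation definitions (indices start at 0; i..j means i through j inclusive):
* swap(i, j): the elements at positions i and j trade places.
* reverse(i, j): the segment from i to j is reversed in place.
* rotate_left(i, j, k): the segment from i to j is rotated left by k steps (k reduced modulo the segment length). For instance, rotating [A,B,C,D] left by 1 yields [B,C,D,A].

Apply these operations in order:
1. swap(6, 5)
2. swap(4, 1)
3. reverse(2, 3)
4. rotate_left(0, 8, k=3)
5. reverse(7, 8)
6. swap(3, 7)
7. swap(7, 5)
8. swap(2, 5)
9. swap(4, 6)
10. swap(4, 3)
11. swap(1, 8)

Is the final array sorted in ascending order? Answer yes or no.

After 1 (swap(6, 5)): [D, I, A, E, B, F, C, G, H]
After 2 (swap(4, 1)): [D, B, A, E, I, F, C, G, H]
After 3 (reverse(2, 3)): [D, B, E, A, I, F, C, G, H]
After 4 (rotate_left(0, 8, k=3)): [A, I, F, C, G, H, D, B, E]
After 5 (reverse(7, 8)): [A, I, F, C, G, H, D, E, B]
After 6 (swap(3, 7)): [A, I, F, E, G, H, D, C, B]
After 7 (swap(7, 5)): [A, I, F, E, G, C, D, H, B]
After 8 (swap(2, 5)): [A, I, C, E, G, F, D, H, B]
After 9 (swap(4, 6)): [A, I, C, E, D, F, G, H, B]
After 10 (swap(4, 3)): [A, I, C, D, E, F, G, H, B]
After 11 (swap(1, 8)): [A, B, C, D, E, F, G, H, I]

Answer: yes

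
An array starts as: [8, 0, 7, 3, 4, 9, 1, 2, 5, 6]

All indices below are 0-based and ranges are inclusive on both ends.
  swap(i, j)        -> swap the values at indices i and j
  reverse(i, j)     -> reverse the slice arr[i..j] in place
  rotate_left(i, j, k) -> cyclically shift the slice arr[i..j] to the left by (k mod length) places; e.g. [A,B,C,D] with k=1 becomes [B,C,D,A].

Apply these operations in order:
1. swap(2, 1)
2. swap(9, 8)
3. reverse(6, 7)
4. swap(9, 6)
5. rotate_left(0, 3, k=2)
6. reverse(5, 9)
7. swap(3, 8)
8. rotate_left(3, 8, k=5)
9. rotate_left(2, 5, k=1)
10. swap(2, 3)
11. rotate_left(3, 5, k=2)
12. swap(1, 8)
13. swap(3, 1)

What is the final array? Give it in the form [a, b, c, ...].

After 1 (swap(2, 1)): [8, 7, 0, 3, 4, 9, 1, 2, 5, 6]
After 2 (swap(9, 8)): [8, 7, 0, 3, 4, 9, 1, 2, 6, 5]
After 3 (reverse(6, 7)): [8, 7, 0, 3, 4, 9, 2, 1, 6, 5]
After 4 (swap(9, 6)): [8, 7, 0, 3, 4, 9, 5, 1, 6, 2]
After 5 (rotate_left(0, 3, k=2)): [0, 3, 8, 7, 4, 9, 5, 1, 6, 2]
After 6 (reverse(5, 9)): [0, 3, 8, 7, 4, 2, 6, 1, 5, 9]
After 7 (swap(3, 8)): [0, 3, 8, 5, 4, 2, 6, 1, 7, 9]
After 8 (rotate_left(3, 8, k=5)): [0, 3, 8, 7, 5, 4, 2, 6, 1, 9]
After 9 (rotate_left(2, 5, k=1)): [0, 3, 7, 5, 4, 8, 2, 6, 1, 9]
After 10 (swap(2, 3)): [0, 3, 5, 7, 4, 8, 2, 6, 1, 9]
After 11 (rotate_left(3, 5, k=2)): [0, 3, 5, 8, 7, 4, 2, 6, 1, 9]
After 12 (swap(1, 8)): [0, 1, 5, 8, 7, 4, 2, 6, 3, 9]
After 13 (swap(3, 1)): [0, 8, 5, 1, 7, 4, 2, 6, 3, 9]

Answer: [0, 8, 5, 1, 7, 4, 2, 6, 3, 9]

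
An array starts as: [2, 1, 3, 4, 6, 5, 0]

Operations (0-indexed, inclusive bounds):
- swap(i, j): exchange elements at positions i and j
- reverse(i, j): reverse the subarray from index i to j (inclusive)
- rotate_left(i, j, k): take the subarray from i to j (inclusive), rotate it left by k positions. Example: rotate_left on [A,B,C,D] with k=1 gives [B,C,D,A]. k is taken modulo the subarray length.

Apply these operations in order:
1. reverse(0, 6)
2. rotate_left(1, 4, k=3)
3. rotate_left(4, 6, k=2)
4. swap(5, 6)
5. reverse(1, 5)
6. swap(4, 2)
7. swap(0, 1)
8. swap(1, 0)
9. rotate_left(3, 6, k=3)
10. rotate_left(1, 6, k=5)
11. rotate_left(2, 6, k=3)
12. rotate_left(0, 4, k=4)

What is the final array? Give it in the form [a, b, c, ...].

Answer: [1, 0, 3, 6, 2, 5, 4]

Derivation:
After 1 (reverse(0, 6)): [0, 5, 6, 4, 3, 1, 2]
After 2 (rotate_left(1, 4, k=3)): [0, 3, 5, 6, 4, 1, 2]
After 3 (rotate_left(4, 6, k=2)): [0, 3, 5, 6, 2, 4, 1]
After 4 (swap(5, 6)): [0, 3, 5, 6, 2, 1, 4]
After 5 (reverse(1, 5)): [0, 1, 2, 6, 5, 3, 4]
After 6 (swap(4, 2)): [0, 1, 5, 6, 2, 3, 4]
After 7 (swap(0, 1)): [1, 0, 5, 6, 2, 3, 4]
After 8 (swap(1, 0)): [0, 1, 5, 6, 2, 3, 4]
After 9 (rotate_left(3, 6, k=3)): [0, 1, 5, 4, 6, 2, 3]
After 10 (rotate_left(1, 6, k=5)): [0, 3, 1, 5, 4, 6, 2]
After 11 (rotate_left(2, 6, k=3)): [0, 3, 6, 2, 1, 5, 4]
After 12 (rotate_left(0, 4, k=4)): [1, 0, 3, 6, 2, 5, 4]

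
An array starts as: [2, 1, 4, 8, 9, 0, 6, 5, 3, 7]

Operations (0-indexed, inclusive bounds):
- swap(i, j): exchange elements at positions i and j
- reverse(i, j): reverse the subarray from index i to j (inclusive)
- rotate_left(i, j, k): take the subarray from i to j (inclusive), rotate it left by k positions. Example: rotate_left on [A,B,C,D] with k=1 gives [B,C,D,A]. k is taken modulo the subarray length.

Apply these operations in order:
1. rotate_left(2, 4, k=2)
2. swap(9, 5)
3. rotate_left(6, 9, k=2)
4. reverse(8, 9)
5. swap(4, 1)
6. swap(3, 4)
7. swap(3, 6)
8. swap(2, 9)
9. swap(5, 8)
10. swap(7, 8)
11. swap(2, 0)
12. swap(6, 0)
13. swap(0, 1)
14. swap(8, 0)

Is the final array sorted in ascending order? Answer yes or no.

Answer: yes

Derivation:
After 1 (rotate_left(2, 4, k=2)): [2, 1, 9, 4, 8, 0, 6, 5, 3, 7]
After 2 (swap(9, 5)): [2, 1, 9, 4, 8, 7, 6, 5, 3, 0]
After 3 (rotate_left(6, 9, k=2)): [2, 1, 9, 4, 8, 7, 3, 0, 6, 5]
After 4 (reverse(8, 9)): [2, 1, 9, 4, 8, 7, 3, 0, 5, 6]
After 5 (swap(4, 1)): [2, 8, 9, 4, 1, 7, 3, 0, 5, 6]
After 6 (swap(3, 4)): [2, 8, 9, 1, 4, 7, 3, 0, 5, 6]
After 7 (swap(3, 6)): [2, 8, 9, 3, 4, 7, 1, 0, 5, 6]
After 8 (swap(2, 9)): [2, 8, 6, 3, 4, 7, 1, 0, 5, 9]
After 9 (swap(5, 8)): [2, 8, 6, 3, 4, 5, 1, 0, 7, 9]
After 10 (swap(7, 8)): [2, 8, 6, 3, 4, 5, 1, 7, 0, 9]
After 11 (swap(2, 0)): [6, 8, 2, 3, 4, 5, 1, 7, 0, 9]
After 12 (swap(6, 0)): [1, 8, 2, 3, 4, 5, 6, 7, 0, 9]
After 13 (swap(0, 1)): [8, 1, 2, 3, 4, 5, 6, 7, 0, 9]
After 14 (swap(8, 0)): [0, 1, 2, 3, 4, 5, 6, 7, 8, 9]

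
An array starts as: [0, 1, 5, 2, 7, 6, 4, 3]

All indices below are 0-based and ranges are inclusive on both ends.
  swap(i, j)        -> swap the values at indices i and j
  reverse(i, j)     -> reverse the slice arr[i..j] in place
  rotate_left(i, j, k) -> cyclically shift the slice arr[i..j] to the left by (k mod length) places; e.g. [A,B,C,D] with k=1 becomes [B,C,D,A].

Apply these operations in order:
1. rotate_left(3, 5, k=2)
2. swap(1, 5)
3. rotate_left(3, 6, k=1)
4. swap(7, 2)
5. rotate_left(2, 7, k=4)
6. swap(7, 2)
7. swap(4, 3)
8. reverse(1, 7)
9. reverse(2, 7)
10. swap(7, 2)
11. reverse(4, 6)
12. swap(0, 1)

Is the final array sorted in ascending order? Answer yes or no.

Answer: no

Derivation:
After 1 (rotate_left(3, 5, k=2)): [0, 1, 5, 6, 2, 7, 4, 3]
After 2 (swap(1, 5)): [0, 7, 5, 6, 2, 1, 4, 3]
After 3 (rotate_left(3, 6, k=1)): [0, 7, 5, 2, 1, 4, 6, 3]
After 4 (swap(7, 2)): [0, 7, 3, 2, 1, 4, 6, 5]
After 5 (rotate_left(2, 7, k=4)): [0, 7, 6, 5, 3, 2, 1, 4]
After 6 (swap(7, 2)): [0, 7, 4, 5, 3, 2, 1, 6]
After 7 (swap(4, 3)): [0, 7, 4, 3, 5, 2, 1, 6]
After 8 (reverse(1, 7)): [0, 6, 1, 2, 5, 3, 4, 7]
After 9 (reverse(2, 7)): [0, 6, 7, 4, 3, 5, 2, 1]
After 10 (swap(7, 2)): [0, 6, 1, 4, 3, 5, 2, 7]
After 11 (reverse(4, 6)): [0, 6, 1, 4, 2, 5, 3, 7]
After 12 (swap(0, 1)): [6, 0, 1, 4, 2, 5, 3, 7]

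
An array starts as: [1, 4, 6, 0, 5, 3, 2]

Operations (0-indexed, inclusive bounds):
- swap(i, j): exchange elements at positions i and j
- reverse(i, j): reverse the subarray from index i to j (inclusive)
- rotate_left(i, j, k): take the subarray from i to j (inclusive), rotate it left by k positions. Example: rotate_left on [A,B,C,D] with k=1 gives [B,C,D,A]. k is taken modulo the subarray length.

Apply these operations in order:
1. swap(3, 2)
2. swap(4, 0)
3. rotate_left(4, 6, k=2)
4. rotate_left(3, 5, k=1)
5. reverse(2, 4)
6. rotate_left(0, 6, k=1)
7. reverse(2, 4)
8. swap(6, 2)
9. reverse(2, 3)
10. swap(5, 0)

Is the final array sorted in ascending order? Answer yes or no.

Answer: no

Derivation:
After 1 (swap(3, 2)): [1, 4, 0, 6, 5, 3, 2]
After 2 (swap(4, 0)): [5, 4, 0, 6, 1, 3, 2]
After 3 (rotate_left(4, 6, k=2)): [5, 4, 0, 6, 2, 1, 3]
After 4 (rotate_left(3, 5, k=1)): [5, 4, 0, 2, 1, 6, 3]
After 5 (reverse(2, 4)): [5, 4, 1, 2, 0, 6, 3]
After 6 (rotate_left(0, 6, k=1)): [4, 1, 2, 0, 6, 3, 5]
After 7 (reverse(2, 4)): [4, 1, 6, 0, 2, 3, 5]
After 8 (swap(6, 2)): [4, 1, 5, 0, 2, 3, 6]
After 9 (reverse(2, 3)): [4, 1, 0, 5, 2, 3, 6]
After 10 (swap(5, 0)): [3, 1, 0, 5, 2, 4, 6]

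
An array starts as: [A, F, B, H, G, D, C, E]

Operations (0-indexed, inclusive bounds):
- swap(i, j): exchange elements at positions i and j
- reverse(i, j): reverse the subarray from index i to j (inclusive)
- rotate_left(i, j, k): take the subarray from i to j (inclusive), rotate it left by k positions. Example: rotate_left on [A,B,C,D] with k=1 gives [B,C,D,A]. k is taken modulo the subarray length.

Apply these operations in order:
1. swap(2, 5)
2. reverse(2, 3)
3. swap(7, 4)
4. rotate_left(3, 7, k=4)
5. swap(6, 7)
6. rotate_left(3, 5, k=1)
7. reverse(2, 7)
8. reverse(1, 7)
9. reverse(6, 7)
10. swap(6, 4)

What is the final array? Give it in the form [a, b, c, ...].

After 1 (swap(2, 5)): [A, F, D, H, G, B, C, E]
After 2 (reverse(2, 3)): [A, F, H, D, G, B, C, E]
After 3 (swap(7, 4)): [A, F, H, D, E, B, C, G]
After 4 (rotate_left(3, 7, k=4)): [A, F, H, G, D, E, B, C]
After 5 (swap(6, 7)): [A, F, H, G, D, E, C, B]
After 6 (rotate_left(3, 5, k=1)): [A, F, H, D, E, G, C, B]
After 7 (reverse(2, 7)): [A, F, B, C, G, E, D, H]
After 8 (reverse(1, 7)): [A, H, D, E, G, C, B, F]
After 9 (reverse(6, 7)): [A, H, D, E, G, C, F, B]
After 10 (swap(6, 4)): [A, H, D, E, F, C, G, B]

Answer: [A, H, D, E, F, C, G, B]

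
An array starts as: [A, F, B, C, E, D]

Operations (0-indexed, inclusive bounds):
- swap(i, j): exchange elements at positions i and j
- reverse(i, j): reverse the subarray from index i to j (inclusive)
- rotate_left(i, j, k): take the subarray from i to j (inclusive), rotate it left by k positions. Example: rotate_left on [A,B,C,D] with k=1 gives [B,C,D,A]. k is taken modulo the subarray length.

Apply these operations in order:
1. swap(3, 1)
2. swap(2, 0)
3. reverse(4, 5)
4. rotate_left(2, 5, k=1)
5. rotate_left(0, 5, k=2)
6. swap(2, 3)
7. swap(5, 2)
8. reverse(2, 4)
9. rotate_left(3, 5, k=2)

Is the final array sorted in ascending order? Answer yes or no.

After 1 (swap(3, 1)): [A, C, B, F, E, D]
After 2 (swap(2, 0)): [B, C, A, F, E, D]
After 3 (reverse(4, 5)): [B, C, A, F, D, E]
After 4 (rotate_left(2, 5, k=1)): [B, C, F, D, E, A]
After 5 (rotate_left(0, 5, k=2)): [F, D, E, A, B, C]
After 6 (swap(2, 3)): [F, D, A, E, B, C]
After 7 (swap(5, 2)): [F, D, C, E, B, A]
After 8 (reverse(2, 4)): [F, D, B, E, C, A]
After 9 (rotate_left(3, 5, k=2)): [F, D, B, A, E, C]

Answer: no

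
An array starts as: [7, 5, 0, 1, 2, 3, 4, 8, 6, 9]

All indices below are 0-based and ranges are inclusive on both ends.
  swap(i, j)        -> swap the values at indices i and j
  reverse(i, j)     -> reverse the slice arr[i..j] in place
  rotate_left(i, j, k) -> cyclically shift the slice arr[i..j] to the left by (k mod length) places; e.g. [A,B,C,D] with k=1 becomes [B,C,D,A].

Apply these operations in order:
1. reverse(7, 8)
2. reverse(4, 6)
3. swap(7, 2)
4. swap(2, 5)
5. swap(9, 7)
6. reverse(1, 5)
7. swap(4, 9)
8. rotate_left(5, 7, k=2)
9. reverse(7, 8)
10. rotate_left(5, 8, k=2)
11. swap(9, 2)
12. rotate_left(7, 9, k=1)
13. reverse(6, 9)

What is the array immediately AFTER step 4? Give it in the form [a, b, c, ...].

Answer: [7, 5, 3, 1, 4, 6, 2, 0, 8, 9]

Derivation:
After 1 (reverse(7, 8)): [7, 5, 0, 1, 2, 3, 4, 6, 8, 9]
After 2 (reverse(4, 6)): [7, 5, 0, 1, 4, 3, 2, 6, 8, 9]
After 3 (swap(7, 2)): [7, 5, 6, 1, 4, 3, 2, 0, 8, 9]
After 4 (swap(2, 5)): [7, 5, 3, 1, 4, 6, 2, 0, 8, 9]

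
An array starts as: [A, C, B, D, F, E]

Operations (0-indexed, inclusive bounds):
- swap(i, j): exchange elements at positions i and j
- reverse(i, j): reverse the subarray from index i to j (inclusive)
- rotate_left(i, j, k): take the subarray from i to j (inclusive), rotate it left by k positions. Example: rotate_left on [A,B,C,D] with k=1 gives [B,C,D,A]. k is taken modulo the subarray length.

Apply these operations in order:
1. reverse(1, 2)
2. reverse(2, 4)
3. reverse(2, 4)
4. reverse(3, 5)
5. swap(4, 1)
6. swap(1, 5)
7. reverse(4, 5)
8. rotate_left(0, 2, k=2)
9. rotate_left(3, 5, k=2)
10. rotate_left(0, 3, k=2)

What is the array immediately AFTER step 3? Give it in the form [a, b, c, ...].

Answer: [A, B, C, D, F, E]

Derivation:
After 1 (reverse(1, 2)): [A, B, C, D, F, E]
After 2 (reverse(2, 4)): [A, B, F, D, C, E]
After 3 (reverse(2, 4)): [A, B, C, D, F, E]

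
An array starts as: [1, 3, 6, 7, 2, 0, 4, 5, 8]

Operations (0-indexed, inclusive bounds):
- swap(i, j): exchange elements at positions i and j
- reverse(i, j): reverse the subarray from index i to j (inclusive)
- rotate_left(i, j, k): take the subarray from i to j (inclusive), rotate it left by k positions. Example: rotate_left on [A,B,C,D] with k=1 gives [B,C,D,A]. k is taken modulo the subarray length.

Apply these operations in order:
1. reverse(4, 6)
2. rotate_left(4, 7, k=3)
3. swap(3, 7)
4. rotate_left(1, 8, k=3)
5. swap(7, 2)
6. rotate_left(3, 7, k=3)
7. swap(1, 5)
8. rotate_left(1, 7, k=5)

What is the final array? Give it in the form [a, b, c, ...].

Answer: [1, 7, 8, 0, 6, 3, 4, 5, 2]

Derivation:
After 1 (reverse(4, 6)): [1, 3, 6, 7, 4, 0, 2, 5, 8]
After 2 (rotate_left(4, 7, k=3)): [1, 3, 6, 7, 5, 4, 0, 2, 8]
After 3 (swap(3, 7)): [1, 3, 6, 2, 5, 4, 0, 7, 8]
After 4 (rotate_left(1, 8, k=3)): [1, 5, 4, 0, 7, 8, 3, 6, 2]
After 5 (swap(7, 2)): [1, 5, 6, 0, 7, 8, 3, 4, 2]
After 6 (rotate_left(3, 7, k=3)): [1, 5, 6, 3, 4, 0, 7, 8, 2]
After 7 (swap(1, 5)): [1, 0, 6, 3, 4, 5, 7, 8, 2]
After 8 (rotate_left(1, 7, k=5)): [1, 7, 8, 0, 6, 3, 4, 5, 2]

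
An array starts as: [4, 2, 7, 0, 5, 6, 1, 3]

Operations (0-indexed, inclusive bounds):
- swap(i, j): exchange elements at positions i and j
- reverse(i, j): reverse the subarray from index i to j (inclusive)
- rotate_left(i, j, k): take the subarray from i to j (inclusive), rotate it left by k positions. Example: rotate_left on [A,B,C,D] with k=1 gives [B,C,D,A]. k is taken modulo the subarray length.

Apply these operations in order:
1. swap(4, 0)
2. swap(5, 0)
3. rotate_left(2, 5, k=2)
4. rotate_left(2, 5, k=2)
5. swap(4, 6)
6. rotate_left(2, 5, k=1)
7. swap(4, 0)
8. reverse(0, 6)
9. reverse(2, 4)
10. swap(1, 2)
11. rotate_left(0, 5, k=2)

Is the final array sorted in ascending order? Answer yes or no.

Answer: no

Derivation:
After 1 (swap(4, 0)): [5, 2, 7, 0, 4, 6, 1, 3]
After 2 (swap(5, 0)): [6, 2, 7, 0, 4, 5, 1, 3]
After 3 (rotate_left(2, 5, k=2)): [6, 2, 4, 5, 7, 0, 1, 3]
After 4 (rotate_left(2, 5, k=2)): [6, 2, 7, 0, 4, 5, 1, 3]
After 5 (swap(4, 6)): [6, 2, 7, 0, 1, 5, 4, 3]
After 6 (rotate_left(2, 5, k=1)): [6, 2, 0, 1, 5, 7, 4, 3]
After 7 (swap(4, 0)): [5, 2, 0, 1, 6, 7, 4, 3]
After 8 (reverse(0, 6)): [4, 7, 6, 1, 0, 2, 5, 3]
After 9 (reverse(2, 4)): [4, 7, 0, 1, 6, 2, 5, 3]
After 10 (swap(1, 2)): [4, 0, 7, 1, 6, 2, 5, 3]
After 11 (rotate_left(0, 5, k=2)): [7, 1, 6, 2, 4, 0, 5, 3]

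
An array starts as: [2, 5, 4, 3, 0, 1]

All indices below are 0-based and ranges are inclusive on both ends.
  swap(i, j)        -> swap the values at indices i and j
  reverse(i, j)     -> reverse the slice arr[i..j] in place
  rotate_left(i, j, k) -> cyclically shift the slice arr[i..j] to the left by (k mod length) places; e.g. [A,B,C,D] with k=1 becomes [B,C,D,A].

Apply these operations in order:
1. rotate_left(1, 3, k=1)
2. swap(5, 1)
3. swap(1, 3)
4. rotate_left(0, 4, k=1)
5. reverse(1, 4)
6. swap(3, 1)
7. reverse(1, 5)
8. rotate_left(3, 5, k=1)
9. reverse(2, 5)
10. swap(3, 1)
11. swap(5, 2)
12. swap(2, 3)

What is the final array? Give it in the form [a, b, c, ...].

Answer: [5, 1, 4, 3, 0, 2]

Derivation:
After 1 (rotate_left(1, 3, k=1)): [2, 4, 3, 5, 0, 1]
After 2 (swap(5, 1)): [2, 1, 3, 5, 0, 4]
After 3 (swap(1, 3)): [2, 5, 3, 1, 0, 4]
After 4 (rotate_left(0, 4, k=1)): [5, 3, 1, 0, 2, 4]
After 5 (reverse(1, 4)): [5, 2, 0, 1, 3, 4]
After 6 (swap(3, 1)): [5, 1, 0, 2, 3, 4]
After 7 (reverse(1, 5)): [5, 4, 3, 2, 0, 1]
After 8 (rotate_left(3, 5, k=1)): [5, 4, 3, 0, 1, 2]
After 9 (reverse(2, 5)): [5, 4, 2, 1, 0, 3]
After 10 (swap(3, 1)): [5, 1, 2, 4, 0, 3]
After 11 (swap(5, 2)): [5, 1, 3, 4, 0, 2]
After 12 (swap(2, 3)): [5, 1, 4, 3, 0, 2]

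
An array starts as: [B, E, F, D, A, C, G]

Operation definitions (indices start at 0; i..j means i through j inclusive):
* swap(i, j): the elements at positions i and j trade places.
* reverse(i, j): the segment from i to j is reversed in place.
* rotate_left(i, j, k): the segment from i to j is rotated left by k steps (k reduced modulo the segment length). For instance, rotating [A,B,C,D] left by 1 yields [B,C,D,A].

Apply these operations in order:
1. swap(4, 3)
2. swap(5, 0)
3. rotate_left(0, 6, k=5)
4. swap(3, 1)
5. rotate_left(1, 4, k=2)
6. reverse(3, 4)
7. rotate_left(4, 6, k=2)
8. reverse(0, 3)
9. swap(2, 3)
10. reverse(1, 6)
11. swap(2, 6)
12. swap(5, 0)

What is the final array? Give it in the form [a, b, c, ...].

After 1 (swap(4, 3)): [B, E, F, A, D, C, G]
After 2 (swap(5, 0)): [C, E, F, A, D, B, G]
After 3 (rotate_left(0, 6, k=5)): [B, G, C, E, F, A, D]
After 4 (swap(3, 1)): [B, E, C, G, F, A, D]
After 5 (rotate_left(1, 4, k=2)): [B, G, F, E, C, A, D]
After 6 (reverse(3, 4)): [B, G, F, C, E, A, D]
After 7 (rotate_left(4, 6, k=2)): [B, G, F, C, D, E, A]
After 8 (reverse(0, 3)): [C, F, G, B, D, E, A]
After 9 (swap(2, 3)): [C, F, B, G, D, E, A]
After 10 (reverse(1, 6)): [C, A, E, D, G, B, F]
After 11 (swap(2, 6)): [C, A, F, D, G, B, E]
After 12 (swap(5, 0)): [B, A, F, D, G, C, E]

Answer: [B, A, F, D, G, C, E]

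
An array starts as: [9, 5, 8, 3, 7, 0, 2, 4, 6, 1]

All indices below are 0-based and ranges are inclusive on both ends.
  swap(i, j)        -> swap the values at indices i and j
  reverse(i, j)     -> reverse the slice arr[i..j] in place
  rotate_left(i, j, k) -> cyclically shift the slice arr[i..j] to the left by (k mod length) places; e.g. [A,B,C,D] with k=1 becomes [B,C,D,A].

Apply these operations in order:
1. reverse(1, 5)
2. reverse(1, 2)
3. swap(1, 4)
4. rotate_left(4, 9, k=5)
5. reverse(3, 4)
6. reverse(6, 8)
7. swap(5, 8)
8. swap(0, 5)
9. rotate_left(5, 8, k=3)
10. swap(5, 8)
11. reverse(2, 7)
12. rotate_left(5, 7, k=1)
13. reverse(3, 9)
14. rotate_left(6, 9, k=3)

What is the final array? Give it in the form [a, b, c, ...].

Answer: [5, 8, 4, 6, 7, 3, 9, 0, 1, 2]

Derivation:
After 1 (reverse(1, 5)): [9, 0, 7, 3, 8, 5, 2, 4, 6, 1]
After 2 (reverse(1, 2)): [9, 7, 0, 3, 8, 5, 2, 4, 6, 1]
After 3 (swap(1, 4)): [9, 8, 0, 3, 7, 5, 2, 4, 6, 1]
After 4 (rotate_left(4, 9, k=5)): [9, 8, 0, 3, 1, 7, 5, 2, 4, 6]
After 5 (reverse(3, 4)): [9, 8, 0, 1, 3, 7, 5, 2, 4, 6]
After 6 (reverse(6, 8)): [9, 8, 0, 1, 3, 7, 4, 2, 5, 6]
After 7 (swap(5, 8)): [9, 8, 0, 1, 3, 5, 4, 2, 7, 6]
After 8 (swap(0, 5)): [5, 8, 0, 1, 3, 9, 4, 2, 7, 6]
After 9 (rotate_left(5, 8, k=3)): [5, 8, 0, 1, 3, 7, 9, 4, 2, 6]
After 10 (swap(5, 8)): [5, 8, 0, 1, 3, 2, 9, 4, 7, 6]
After 11 (reverse(2, 7)): [5, 8, 4, 9, 2, 3, 1, 0, 7, 6]
After 12 (rotate_left(5, 7, k=1)): [5, 8, 4, 9, 2, 1, 0, 3, 7, 6]
After 13 (reverse(3, 9)): [5, 8, 4, 6, 7, 3, 0, 1, 2, 9]
After 14 (rotate_left(6, 9, k=3)): [5, 8, 4, 6, 7, 3, 9, 0, 1, 2]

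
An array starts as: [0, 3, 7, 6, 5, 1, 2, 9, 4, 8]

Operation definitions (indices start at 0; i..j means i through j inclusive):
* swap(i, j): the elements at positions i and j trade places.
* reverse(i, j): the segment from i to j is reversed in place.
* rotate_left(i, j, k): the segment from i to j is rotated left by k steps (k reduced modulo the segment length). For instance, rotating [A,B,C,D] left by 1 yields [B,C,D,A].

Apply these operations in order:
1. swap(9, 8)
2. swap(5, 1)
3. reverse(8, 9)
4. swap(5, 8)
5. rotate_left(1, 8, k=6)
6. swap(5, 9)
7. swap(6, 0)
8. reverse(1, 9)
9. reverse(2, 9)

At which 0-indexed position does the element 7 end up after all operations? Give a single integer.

Answer: 5

Derivation:
After 1 (swap(9, 8)): [0, 3, 7, 6, 5, 1, 2, 9, 8, 4]
After 2 (swap(5, 1)): [0, 1, 7, 6, 5, 3, 2, 9, 8, 4]
After 3 (reverse(8, 9)): [0, 1, 7, 6, 5, 3, 2, 9, 4, 8]
After 4 (swap(5, 8)): [0, 1, 7, 6, 5, 4, 2, 9, 3, 8]
After 5 (rotate_left(1, 8, k=6)): [0, 9, 3, 1, 7, 6, 5, 4, 2, 8]
After 6 (swap(5, 9)): [0, 9, 3, 1, 7, 8, 5, 4, 2, 6]
After 7 (swap(6, 0)): [5, 9, 3, 1, 7, 8, 0, 4, 2, 6]
After 8 (reverse(1, 9)): [5, 6, 2, 4, 0, 8, 7, 1, 3, 9]
After 9 (reverse(2, 9)): [5, 6, 9, 3, 1, 7, 8, 0, 4, 2]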